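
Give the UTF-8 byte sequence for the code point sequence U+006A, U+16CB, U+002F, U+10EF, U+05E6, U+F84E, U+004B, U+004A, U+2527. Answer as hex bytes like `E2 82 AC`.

U+006A: 1-byte form → 6A.
U+16CB: 3-byte form → E1 9B 8B.
U+002F: 1-byte form → 2F.
U+10EF: 3-byte form → E1 83 AF.
U+05E6: 2-byte form → D7 A6.
U+F84E: 3-byte form → EF A1 8E.
U+004B: 1-byte form → 4B.
U+004A: 1-byte form → 4A.
U+2527: 3-byte form → E2 94 A7.
Concatenated (18 bytes): 6A E1 9B 8B 2F E1 83 AF D7 A6 EF A1 8E 4B 4A E2 94 A7.

6A E1 9B 8B 2F E1 83 AF D7 A6 EF A1 8E 4B 4A E2 94 A7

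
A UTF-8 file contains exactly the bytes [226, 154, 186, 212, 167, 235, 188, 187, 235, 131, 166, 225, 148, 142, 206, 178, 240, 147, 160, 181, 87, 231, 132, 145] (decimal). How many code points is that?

Byte at offset 0: 0xE2 = 11100010 → 3-byte char (#1). Advance 3.
Byte at offset 3: 0xD4 = 11010100 → 2-byte char (#2). Advance 2.
Byte at offset 5: 0xEB = 11101011 → 3-byte char (#3). Advance 3.
Byte at offset 8: 0xEB = 11101011 → 3-byte char (#4). Advance 3.
Byte at offset 11: 0xE1 = 11100001 → 3-byte char (#5). Advance 3.
Byte at offset 14: 0xCE = 11001110 → 2-byte char (#6). Advance 2.
Byte at offset 16: 0xF0 = 11110000 → 4-byte char (#7). Advance 4.
Byte at offset 20: 0x57 = 01010111 → 1-byte char (#8). Advance 1.
Byte at offset 21: 0xE7 = 11100111 → 3-byte char (#9). Advance 3.
Reached end at offset 24 after 9 code points.

9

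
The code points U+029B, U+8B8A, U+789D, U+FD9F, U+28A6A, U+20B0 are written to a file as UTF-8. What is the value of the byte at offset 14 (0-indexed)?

U+029B → 2-byte form CA 9B at offsets 0–1.
U+8B8A → 3-byte form E8 AE 8A at offsets 2–4.
U+789D → 3-byte form E7 A2 9D at offsets 5–7.
U+FD9F → 3-byte form EF B6 9F at offsets 8–10.
U+28A6A → 4-byte form F0 A8 A9 AA at offsets 11–14.
Offset 14 falls in char 5's range; it's byte 4 of F0 A8 A9 AA = 0xAA.

0xAA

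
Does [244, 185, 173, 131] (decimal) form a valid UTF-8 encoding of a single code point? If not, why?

Leading byte 0xF4 = 11110100 → 4-byte form.
Payload = 0x139B43, which exceeds U+10FFFF, the maximum Unicode code point. (Leading bytes F5–FF, or F4 followed by ≥ 0x90, are invalid.)

invalid (encodes a value above U+10FFFF)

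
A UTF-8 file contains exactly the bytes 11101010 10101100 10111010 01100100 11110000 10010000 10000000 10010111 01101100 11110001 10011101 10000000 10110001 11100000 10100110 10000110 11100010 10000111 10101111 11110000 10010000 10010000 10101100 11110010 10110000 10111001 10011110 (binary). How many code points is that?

Byte at offset 0: 0xEA = 11101010 → 3-byte char (#1). Advance 3.
Byte at offset 3: 0x64 = 01100100 → 1-byte char (#2). Advance 1.
Byte at offset 4: 0xF0 = 11110000 → 4-byte char (#3). Advance 4.
Byte at offset 8: 0x6C = 01101100 → 1-byte char (#4). Advance 1.
Byte at offset 9: 0xF1 = 11110001 → 4-byte char (#5). Advance 4.
Byte at offset 13: 0xE0 = 11100000 → 3-byte char (#6). Advance 3.
Byte at offset 16: 0xE2 = 11100010 → 3-byte char (#7). Advance 3.
Byte at offset 19: 0xF0 = 11110000 → 4-byte char (#8). Advance 4.
Byte at offset 23: 0xF2 = 11110010 → 4-byte char (#9). Advance 4.
Reached end at offset 27 after 9 code points.

9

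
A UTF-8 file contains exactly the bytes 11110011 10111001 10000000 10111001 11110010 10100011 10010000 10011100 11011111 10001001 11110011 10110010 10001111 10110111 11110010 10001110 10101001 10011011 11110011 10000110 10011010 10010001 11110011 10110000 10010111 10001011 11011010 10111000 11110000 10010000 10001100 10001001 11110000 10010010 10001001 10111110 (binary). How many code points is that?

10

Byte at offset 0: 0xF3 = 11110011 → 4-byte char (#1). Advance 4.
Byte at offset 4: 0xF2 = 11110010 → 4-byte char (#2). Advance 4.
Byte at offset 8: 0xDF = 11011111 → 2-byte char (#3). Advance 2.
Byte at offset 10: 0xF3 = 11110011 → 4-byte char (#4). Advance 4.
Byte at offset 14: 0xF2 = 11110010 → 4-byte char (#5). Advance 4.
Byte at offset 18: 0xF3 = 11110011 → 4-byte char (#6). Advance 4.
Byte at offset 22: 0xF3 = 11110011 → 4-byte char (#7). Advance 4.
Byte at offset 26: 0xDA = 11011010 → 2-byte char (#8). Advance 2.
Byte at offset 28: 0xF0 = 11110000 → 4-byte char (#9). Advance 4.
Byte at offset 32: 0xF0 = 11110000 → 4-byte char (#10). Advance 4.
Reached end at offset 36 after 10 code points.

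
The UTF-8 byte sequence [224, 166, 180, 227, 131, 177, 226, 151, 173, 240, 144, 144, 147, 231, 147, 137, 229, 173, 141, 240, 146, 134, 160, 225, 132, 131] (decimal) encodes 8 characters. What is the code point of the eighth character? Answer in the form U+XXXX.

U+1103

Offset 0: leading byte 0xE0 = 11100000 → 3-byte char #1 = E0 A6 B4.
Offset 3: leading byte 0xE3 = 11100011 → 3-byte char #2 = E3 83 B1.
Offset 6: leading byte 0xE2 = 11100010 → 3-byte char #3 = E2 97 AD.
Offset 9: leading byte 0xF0 = 11110000 → 4-byte char #4 = F0 90 90 93.
Offset 13: leading byte 0xE7 = 11100111 → 3-byte char #5 = E7 93 89.
Offset 16: leading byte 0xE5 = 11100101 → 3-byte char #6 = E5 AD 8D.
Offset 19: leading byte 0xF0 = 11110000 → 4-byte char #7 = F0 92 86 A0.
Offset 23: leading byte 0xE1 = 11100001 → 3-byte char #8 = E1 84 83.
Leading byte 0xE1 = 11100001 matches 1110xxxx → 3-byte sequence.
Byte 1: 0xE1 = 11100001, payload 0001 (4 bits).
Byte 2: 0x84 = 10000100 (10xxxxxx ✓), payload 000100.
Byte 3: 0x83 = 10000011 (10xxxxxx ✓), payload 000011.
Concatenate: 0001000100000011 = 0x1103 (16 bits → U+1103).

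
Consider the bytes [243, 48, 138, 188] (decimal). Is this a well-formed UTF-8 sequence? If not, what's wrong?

invalid (non-continuation byte where continuation expected)

Leading byte 0xF3 = 11110011 → 4-byte form.
Byte 2 is 0x30 = 00110000, which is not 10xxxxxx — expected a continuation byte.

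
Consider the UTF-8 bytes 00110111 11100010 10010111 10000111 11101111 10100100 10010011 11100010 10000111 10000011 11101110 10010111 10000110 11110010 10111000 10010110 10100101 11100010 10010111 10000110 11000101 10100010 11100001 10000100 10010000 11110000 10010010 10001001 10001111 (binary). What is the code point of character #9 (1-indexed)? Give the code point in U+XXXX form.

Offset 0: leading byte 0x37 = 00110111 → 1-byte char #1 = 37.
Offset 1: leading byte 0xE2 = 11100010 → 3-byte char #2 = E2 97 87.
Offset 4: leading byte 0xEF = 11101111 → 3-byte char #3 = EF A4 93.
Offset 7: leading byte 0xE2 = 11100010 → 3-byte char #4 = E2 87 83.
Offset 10: leading byte 0xEE = 11101110 → 3-byte char #5 = EE 97 86.
Offset 13: leading byte 0xF2 = 11110010 → 4-byte char #6 = F2 B8 96 A5.
Offset 17: leading byte 0xE2 = 11100010 → 3-byte char #7 = E2 97 86.
Offset 20: leading byte 0xC5 = 11000101 → 2-byte char #8 = C5 A2.
Offset 22: leading byte 0xE1 = 11100001 → 3-byte char #9 = E1 84 90.
Leading byte 0xE1 = 11100001 matches 1110xxxx → 3-byte sequence.
Byte 1: 0xE1 = 11100001, payload 0001 (4 bits).
Byte 2: 0x84 = 10000100 (10xxxxxx ✓), payload 000100.
Byte 3: 0x90 = 10010000 (10xxxxxx ✓), payload 010000.
Concatenate: 0001000100010000 = 0x1110 (16 bits → U+1110).

U+1110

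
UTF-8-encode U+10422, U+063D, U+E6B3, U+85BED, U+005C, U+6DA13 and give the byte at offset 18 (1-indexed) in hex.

0x93

1-indexed offset 18 is 0-indexed offset 17.
U+10422 → 4-byte form F0 90 90 A2 at offsets 0–3.
U+063D → 2-byte form D8 BD at offsets 4–5.
U+E6B3 → 3-byte form EE 9A B3 at offsets 6–8.
U+85BED → 4-byte form F2 85 AF AD at offsets 9–12.
U+005C → 1-byte form 5C at offsets 13–13.
U+6DA13 → 4-byte form F1 AD A8 93 at offsets 14–17.
Offset 17 falls in char 6's range; it's byte 4 of F1 AD A8 93 = 0x93.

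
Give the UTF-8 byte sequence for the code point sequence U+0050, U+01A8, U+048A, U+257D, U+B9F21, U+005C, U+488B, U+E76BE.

U+0050: 1-byte form → 50.
U+01A8: 2-byte form → C6 A8.
U+048A: 2-byte form → D2 8A.
U+257D: 3-byte form → E2 95 BD.
U+B9F21: 4-byte form → F2 B9 BC A1.
U+005C: 1-byte form → 5C.
U+488B: 3-byte form → E4 A2 8B.
U+E76BE: 4-byte form → F3 A7 9A BE.
Concatenated (20 bytes): 50 C6 A8 D2 8A E2 95 BD F2 B9 BC A1 5C E4 A2 8B F3 A7 9A BE.

50 C6 A8 D2 8A E2 95 BD F2 B9 BC A1 5C E4 A2 8B F3 A7 9A BE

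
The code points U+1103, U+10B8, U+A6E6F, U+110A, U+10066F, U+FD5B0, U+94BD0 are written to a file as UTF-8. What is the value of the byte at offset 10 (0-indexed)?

U+1103 → 3-byte form E1 84 83 at offsets 0–2.
U+10B8 → 3-byte form E1 82 B8 at offsets 3–5.
U+A6E6F → 4-byte form F2 A6 B9 AF at offsets 6–9.
U+110A → 3-byte form E1 84 8A at offsets 10–12.
Offset 10 falls in char 4's range; it's byte 1 of E1 84 8A = 0xE1.

0xE1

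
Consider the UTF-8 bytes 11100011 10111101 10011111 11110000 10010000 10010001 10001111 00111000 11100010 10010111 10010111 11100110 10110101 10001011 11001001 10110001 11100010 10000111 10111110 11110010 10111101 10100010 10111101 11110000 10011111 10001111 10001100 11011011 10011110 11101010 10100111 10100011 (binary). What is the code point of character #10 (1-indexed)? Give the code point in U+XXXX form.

U+06DE

Offset 0: leading byte 0xE3 = 11100011 → 3-byte char #1 = E3 BD 9F.
Offset 3: leading byte 0xF0 = 11110000 → 4-byte char #2 = F0 90 91 8F.
Offset 7: leading byte 0x38 = 00111000 → 1-byte char #3 = 38.
Offset 8: leading byte 0xE2 = 11100010 → 3-byte char #4 = E2 97 97.
Offset 11: leading byte 0xE6 = 11100110 → 3-byte char #5 = E6 B5 8B.
Offset 14: leading byte 0xC9 = 11001001 → 2-byte char #6 = C9 B1.
Offset 16: leading byte 0xE2 = 11100010 → 3-byte char #7 = E2 87 BE.
Offset 19: leading byte 0xF2 = 11110010 → 4-byte char #8 = F2 BD A2 BD.
Offset 23: leading byte 0xF0 = 11110000 → 4-byte char #9 = F0 9F 8F 8C.
Offset 27: leading byte 0xDB = 11011011 → 2-byte char #10 = DB 9E.
Leading byte 0xDB = 11011011 matches 110xxxxx → 2-byte sequence.
Byte 1: 0xDB = 11011011, payload 11011 (5 bits).
Byte 2: 0x9E = 10011110 (10xxxxxx ✓), payload 011110.
Concatenate: 11011011110 = 0x6DE (11 bits → U+06DE).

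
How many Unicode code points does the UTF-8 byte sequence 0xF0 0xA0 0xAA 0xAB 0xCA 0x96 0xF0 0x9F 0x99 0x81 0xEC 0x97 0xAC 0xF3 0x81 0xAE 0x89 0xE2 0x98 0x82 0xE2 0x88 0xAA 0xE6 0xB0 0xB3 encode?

Byte at offset 0: 0xF0 = 11110000 → 4-byte char (#1). Advance 4.
Byte at offset 4: 0xCA = 11001010 → 2-byte char (#2). Advance 2.
Byte at offset 6: 0xF0 = 11110000 → 4-byte char (#3). Advance 4.
Byte at offset 10: 0xEC = 11101100 → 3-byte char (#4). Advance 3.
Byte at offset 13: 0xF3 = 11110011 → 4-byte char (#5). Advance 4.
Byte at offset 17: 0xE2 = 11100010 → 3-byte char (#6). Advance 3.
Byte at offset 20: 0xE2 = 11100010 → 3-byte char (#7). Advance 3.
Byte at offset 23: 0xE6 = 11100110 → 3-byte char (#8). Advance 3.
Reached end at offset 26 after 8 code points.

8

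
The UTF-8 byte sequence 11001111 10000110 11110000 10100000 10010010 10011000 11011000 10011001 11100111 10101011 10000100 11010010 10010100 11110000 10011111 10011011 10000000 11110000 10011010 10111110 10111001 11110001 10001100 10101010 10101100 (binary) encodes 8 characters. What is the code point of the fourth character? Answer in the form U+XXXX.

Offset 0: leading byte 0xCF = 11001111 → 2-byte char #1 = CF 86.
Offset 2: leading byte 0xF0 = 11110000 → 4-byte char #2 = F0 A0 92 98.
Offset 6: leading byte 0xD8 = 11011000 → 2-byte char #3 = D8 99.
Offset 8: leading byte 0xE7 = 11100111 → 3-byte char #4 = E7 AB 84.
Leading byte 0xE7 = 11100111 matches 1110xxxx → 3-byte sequence.
Byte 1: 0xE7 = 11100111, payload 0111 (4 bits).
Byte 2: 0xAB = 10101011 (10xxxxxx ✓), payload 101011.
Byte 3: 0x84 = 10000100 (10xxxxxx ✓), payload 000100.
Concatenate: 0111101011000100 = 0x7AC4 (16 bits → U+7AC4).

U+7AC4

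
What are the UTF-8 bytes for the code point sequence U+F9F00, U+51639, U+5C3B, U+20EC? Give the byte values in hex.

F3 B9 BC 80 F1 91 98 B9 E5 B0 BB E2 83 AC

U+F9F00: 4-byte form → F3 B9 BC 80.
U+51639: 4-byte form → F1 91 98 B9.
U+5C3B: 3-byte form → E5 B0 BB.
U+20EC: 3-byte form → E2 83 AC.
Concatenated (14 bytes): F3 B9 BC 80 F1 91 98 B9 E5 B0 BB E2 83 AC.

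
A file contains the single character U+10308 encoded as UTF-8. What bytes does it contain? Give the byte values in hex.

F0 90 8C 88

U+10308 = 0x10308 = 66312 decimal. In range U+10000–U+10FFFF → 4-byte form: 11110xxx 10xxxxxx 10xxxxxx 10xxxxxx.
Binary (21 bits): 000010000001100001000.
Split 3+6+6+6: 000 | 010000 | 001100 | 001000.
Byte 1: 11110000 = 0xF0.
Byte 2: 10010000 = 0x90.
Byte 3: 10001100 = 0x8C.
Byte 4: 10001000 = 0x88.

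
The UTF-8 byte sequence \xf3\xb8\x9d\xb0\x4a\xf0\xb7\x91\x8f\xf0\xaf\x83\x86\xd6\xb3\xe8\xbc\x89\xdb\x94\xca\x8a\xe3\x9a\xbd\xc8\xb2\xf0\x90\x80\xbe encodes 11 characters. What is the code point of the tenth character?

U+0232

Offset 0: leading byte 0xF3 = 11110011 → 4-byte char #1 = F3 B8 9D B0.
Offset 4: leading byte 0x4A = 01001010 → 1-byte char #2 = 4A.
Offset 5: leading byte 0xF0 = 11110000 → 4-byte char #3 = F0 B7 91 8F.
Offset 9: leading byte 0xF0 = 11110000 → 4-byte char #4 = F0 AF 83 86.
Offset 13: leading byte 0xD6 = 11010110 → 2-byte char #5 = D6 B3.
Offset 15: leading byte 0xE8 = 11101000 → 3-byte char #6 = E8 BC 89.
Offset 18: leading byte 0xDB = 11011011 → 2-byte char #7 = DB 94.
Offset 20: leading byte 0xCA = 11001010 → 2-byte char #8 = CA 8A.
Offset 22: leading byte 0xE3 = 11100011 → 3-byte char #9 = E3 9A BD.
Offset 25: leading byte 0xC8 = 11001000 → 2-byte char #10 = C8 B2.
Leading byte 0xC8 = 11001000 matches 110xxxxx → 2-byte sequence.
Byte 1: 0xC8 = 11001000, payload 01000 (5 bits).
Byte 2: 0xB2 = 10110010 (10xxxxxx ✓), payload 110010.
Concatenate: 01000110010 = 0x232 (11 bits → U+0232).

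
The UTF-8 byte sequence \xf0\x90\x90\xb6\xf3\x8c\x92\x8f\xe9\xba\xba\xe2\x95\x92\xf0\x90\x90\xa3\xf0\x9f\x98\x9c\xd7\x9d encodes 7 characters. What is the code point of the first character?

U+10436

Offset 0: leading byte 0xF0 = 11110000 → 4-byte char #1 = F0 90 90 B6.
Leading byte 0xF0 = 11110000 matches 11110xxx → 4-byte sequence.
Byte 1: 0xF0 = 11110000, payload 000 (3 bits).
Byte 2: 0x90 = 10010000 (10xxxxxx ✓), payload 010000.
Byte 3: 0x90 = 10010000 (10xxxxxx ✓), payload 010000.
Byte 4: 0xB6 = 10110110 (10xxxxxx ✓), payload 110110.
Concatenate: 000010000010000110110 = 0x10436 (21 bits → U+10436).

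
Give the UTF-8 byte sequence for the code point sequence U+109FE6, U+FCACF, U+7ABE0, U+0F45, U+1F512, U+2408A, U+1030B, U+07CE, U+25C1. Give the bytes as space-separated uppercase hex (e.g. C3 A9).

U+109FE6: 4-byte form → F4 89 BF A6.
U+FCACF: 4-byte form → F3 BC AB 8F.
U+7ABE0: 4-byte form → F1 BA AF A0.
U+0F45: 3-byte form → E0 BD 85.
U+1F512: 4-byte form → F0 9F 94 92.
U+2408A: 4-byte form → F0 A4 82 8A.
U+1030B: 4-byte form → F0 90 8C 8B.
U+07CE: 2-byte form → DF 8E.
U+25C1: 3-byte form → E2 97 81.
Concatenated (32 bytes): F4 89 BF A6 F3 BC AB 8F F1 BA AF A0 E0 BD 85 F0 9F 94 92 F0 A4 82 8A F0 90 8C 8B DF 8E E2 97 81.

F4 89 BF A6 F3 BC AB 8F F1 BA AF A0 E0 BD 85 F0 9F 94 92 F0 A4 82 8A F0 90 8C 8B DF 8E E2 97 81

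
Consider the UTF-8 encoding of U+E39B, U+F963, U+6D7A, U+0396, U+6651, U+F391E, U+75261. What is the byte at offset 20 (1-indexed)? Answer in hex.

1-indexed offset 20 is 0-indexed offset 19.
U+E39B → 3-byte form EE 8E 9B at offsets 0–2.
U+F963 → 3-byte form EF A5 A3 at offsets 3–5.
U+6D7A → 3-byte form E6 B5 BA at offsets 6–8.
U+0396 → 2-byte form CE 96 at offsets 9–10.
U+6651 → 3-byte form E6 99 91 at offsets 11–13.
U+F391E → 4-byte form F3 B3 A4 9E at offsets 14–17.
U+75261 → 4-byte form F1 B5 89 A1 at offsets 18–21.
Offset 19 falls in char 7's range; it's byte 2 of F1 B5 89 A1 = 0xB5.

0xB5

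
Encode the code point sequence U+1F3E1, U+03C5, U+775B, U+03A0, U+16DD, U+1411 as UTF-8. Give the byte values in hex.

U+1F3E1: 4-byte form → F0 9F 8F A1.
U+03C5: 2-byte form → CF 85.
U+775B: 3-byte form → E7 9D 9B.
U+03A0: 2-byte form → CE A0.
U+16DD: 3-byte form → E1 9B 9D.
U+1411: 3-byte form → E1 90 91.
Concatenated (17 bytes): F0 9F 8F A1 CF 85 E7 9D 9B CE A0 E1 9B 9D E1 90 91.

F0 9F 8F A1 CF 85 E7 9D 9B CE A0 E1 9B 9D E1 90 91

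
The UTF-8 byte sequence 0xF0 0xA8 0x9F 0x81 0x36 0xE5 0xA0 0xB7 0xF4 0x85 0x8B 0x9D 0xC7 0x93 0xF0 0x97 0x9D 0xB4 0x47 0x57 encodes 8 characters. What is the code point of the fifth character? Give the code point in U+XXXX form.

U+01D3

Offset 0: leading byte 0xF0 = 11110000 → 4-byte char #1 = F0 A8 9F 81.
Offset 4: leading byte 0x36 = 00110110 → 1-byte char #2 = 36.
Offset 5: leading byte 0xE5 = 11100101 → 3-byte char #3 = E5 A0 B7.
Offset 8: leading byte 0xF4 = 11110100 → 4-byte char #4 = F4 85 8B 9D.
Offset 12: leading byte 0xC7 = 11000111 → 2-byte char #5 = C7 93.
Leading byte 0xC7 = 11000111 matches 110xxxxx → 2-byte sequence.
Byte 1: 0xC7 = 11000111, payload 00111 (5 bits).
Byte 2: 0x93 = 10010011 (10xxxxxx ✓), payload 010011.
Concatenate: 00111010011 = 0x1D3 (11 bits → U+01D3).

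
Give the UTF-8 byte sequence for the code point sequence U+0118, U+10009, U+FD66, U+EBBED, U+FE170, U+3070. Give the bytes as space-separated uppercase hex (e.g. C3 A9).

U+0118: 2-byte form → C4 98.
U+10009: 4-byte form → F0 90 80 89.
U+FD66: 3-byte form → EF B5 A6.
U+EBBED: 4-byte form → F3 AB AF AD.
U+FE170: 4-byte form → F3 BE 85 B0.
U+3070: 3-byte form → E3 81 B0.
Concatenated (20 bytes): C4 98 F0 90 80 89 EF B5 A6 F3 AB AF AD F3 BE 85 B0 E3 81 B0.

C4 98 F0 90 80 89 EF B5 A6 F3 AB AF AD F3 BE 85 B0 E3 81 B0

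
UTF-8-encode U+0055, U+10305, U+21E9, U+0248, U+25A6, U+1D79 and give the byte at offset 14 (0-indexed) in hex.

U+0055 → 1-byte form 55 at offsets 0–0.
U+10305 → 4-byte form F0 90 8C 85 at offsets 1–4.
U+21E9 → 3-byte form E2 87 A9 at offsets 5–7.
U+0248 → 2-byte form C9 88 at offsets 8–9.
U+25A6 → 3-byte form E2 96 A6 at offsets 10–12.
U+1D79 → 3-byte form E1 B5 B9 at offsets 13–15.
Offset 14 falls in char 6's range; it's byte 2 of E1 B5 B9 = 0xB5.

0xB5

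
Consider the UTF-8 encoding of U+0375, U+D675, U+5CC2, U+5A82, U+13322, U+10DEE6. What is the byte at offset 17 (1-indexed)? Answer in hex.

1-indexed offset 17 is 0-indexed offset 16.
U+0375 → 2-byte form CD B5 at offsets 0–1.
U+D675 → 3-byte form ED 99 B5 at offsets 2–4.
U+5CC2 → 3-byte form E5 B3 82 at offsets 5–7.
U+5A82 → 3-byte form E5 AA 82 at offsets 8–10.
U+13322 → 4-byte form F0 93 8C A2 at offsets 11–14.
U+10DEE6 → 4-byte form F4 8D BB A6 at offsets 15–18.
Offset 16 falls in char 6's range; it's byte 2 of F4 8D BB A6 = 0x8D.

0x8D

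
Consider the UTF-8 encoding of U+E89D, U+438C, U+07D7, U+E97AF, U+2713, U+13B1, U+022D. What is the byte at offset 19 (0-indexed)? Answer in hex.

U+E89D → 3-byte form EE A2 9D at offsets 0–2.
U+438C → 3-byte form E4 8E 8C at offsets 3–5.
U+07D7 → 2-byte form DF 97 at offsets 6–7.
U+E97AF → 4-byte form F3 A9 9E AF at offsets 8–11.
U+2713 → 3-byte form E2 9C 93 at offsets 12–14.
U+13B1 → 3-byte form E1 8E B1 at offsets 15–17.
U+022D → 2-byte form C8 AD at offsets 18–19.
Offset 19 falls in char 7's range; it's byte 2 of C8 AD = 0xAD.

0xAD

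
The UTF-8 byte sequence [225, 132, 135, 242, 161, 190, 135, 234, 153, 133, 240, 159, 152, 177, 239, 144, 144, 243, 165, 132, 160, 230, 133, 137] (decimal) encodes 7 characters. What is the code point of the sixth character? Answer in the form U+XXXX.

Offset 0: leading byte 0xE1 = 11100001 → 3-byte char #1 = E1 84 87.
Offset 3: leading byte 0xF2 = 11110010 → 4-byte char #2 = F2 A1 BE 87.
Offset 7: leading byte 0xEA = 11101010 → 3-byte char #3 = EA 99 85.
Offset 10: leading byte 0xF0 = 11110000 → 4-byte char #4 = F0 9F 98 B1.
Offset 14: leading byte 0xEF = 11101111 → 3-byte char #5 = EF 90 90.
Offset 17: leading byte 0xF3 = 11110011 → 4-byte char #6 = F3 A5 84 A0.
Leading byte 0xF3 = 11110011 matches 11110xxx → 4-byte sequence.
Byte 1: 0xF3 = 11110011, payload 011 (3 bits).
Byte 2: 0xA5 = 10100101 (10xxxxxx ✓), payload 100101.
Byte 3: 0x84 = 10000100 (10xxxxxx ✓), payload 000100.
Byte 4: 0xA0 = 10100000 (10xxxxxx ✓), payload 100000.
Concatenate: 011100101000100100000 = 0xE5120 (21 bits → U+E5120).

U+E5120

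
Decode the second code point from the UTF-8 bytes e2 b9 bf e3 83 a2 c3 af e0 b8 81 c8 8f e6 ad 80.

Offset 0: leading byte 0xE2 = 11100010 → 3-byte char #1 = E2 B9 BF.
Offset 3: leading byte 0xE3 = 11100011 → 3-byte char #2 = E3 83 A2.
Leading byte 0xE3 = 11100011 matches 1110xxxx → 3-byte sequence.
Byte 1: 0xE3 = 11100011, payload 0011 (4 bits).
Byte 2: 0x83 = 10000011 (10xxxxxx ✓), payload 000011.
Byte 3: 0xA2 = 10100010 (10xxxxxx ✓), payload 100010.
Concatenate: 0011000011100010 = 0x30E2 (16 bits → U+30E2).

U+30E2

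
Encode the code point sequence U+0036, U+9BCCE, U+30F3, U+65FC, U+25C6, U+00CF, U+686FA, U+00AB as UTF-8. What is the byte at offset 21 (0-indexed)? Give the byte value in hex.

U+0036 → 1-byte form 36 at offsets 0–0.
U+9BCCE → 4-byte form F2 9B B3 8E at offsets 1–4.
U+30F3 → 3-byte form E3 83 B3 at offsets 5–7.
U+65FC → 3-byte form E6 97 BC at offsets 8–10.
U+25C6 → 3-byte form E2 97 86 at offsets 11–13.
U+00CF → 2-byte form C3 8F at offsets 14–15.
U+686FA → 4-byte form F1 A8 9B BA at offsets 16–19.
U+00AB → 2-byte form C2 AB at offsets 20–21.
Offset 21 falls in char 8's range; it's byte 2 of C2 AB = 0xAB.

0xAB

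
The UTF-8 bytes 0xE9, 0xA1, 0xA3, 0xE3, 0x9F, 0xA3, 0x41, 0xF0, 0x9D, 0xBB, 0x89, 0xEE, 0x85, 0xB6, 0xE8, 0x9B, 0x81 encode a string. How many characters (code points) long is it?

6

Byte at offset 0: 0xE9 = 11101001 → 3-byte char (#1). Advance 3.
Byte at offset 3: 0xE3 = 11100011 → 3-byte char (#2). Advance 3.
Byte at offset 6: 0x41 = 01000001 → 1-byte char (#3). Advance 1.
Byte at offset 7: 0xF0 = 11110000 → 4-byte char (#4). Advance 4.
Byte at offset 11: 0xEE = 11101110 → 3-byte char (#5). Advance 3.
Byte at offset 14: 0xE8 = 11101000 → 3-byte char (#6). Advance 3.
Reached end at offset 17 after 6 code points.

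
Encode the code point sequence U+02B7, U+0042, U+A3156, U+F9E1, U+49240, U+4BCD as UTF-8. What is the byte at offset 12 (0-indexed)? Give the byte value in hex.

0x89

U+02B7 → 2-byte form CA B7 at offsets 0–1.
U+0042 → 1-byte form 42 at offsets 2–2.
U+A3156 → 4-byte form F2 A3 85 96 at offsets 3–6.
U+F9E1 → 3-byte form EF A7 A1 at offsets 7–9.
U+49240 → 4-byte form F1 89 89 80 at offsets 10–13.
Offset 12 falls in char 5's range; it's byte 3 of F1 89 89 80 = 0x89.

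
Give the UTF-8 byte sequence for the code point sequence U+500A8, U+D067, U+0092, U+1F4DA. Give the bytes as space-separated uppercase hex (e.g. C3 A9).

F1 90 82 A8 ED 81 A7 C2 92 F0 9F 93 9A

U+500A8: 4-byte form → F1 90 82 A8.
U+D067: 3-byte form → ED 81 A7.
U+0092: 2-byte form → C2 92.
U+1F4DA: 4-byte form → F0 9F 93 9A.
Concatenated (13 bytes): F1 90 82 A8 ED 81 A7 C2 92 F0 9F 93 9A.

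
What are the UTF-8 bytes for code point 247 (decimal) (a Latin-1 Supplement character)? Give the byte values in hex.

C3 B7

U+00F7 = 0xF7 = 247 decimal. In range U+0080–U+07FF → 2-byte form: 110xxxxx 10xxxxxx.
Binary (11 bits): 00011110111.
Split 5+6: 00011 | 110111.
Byte 1: 11000011 = 0xC3.
Byte 2: 10110111 = 0xB7.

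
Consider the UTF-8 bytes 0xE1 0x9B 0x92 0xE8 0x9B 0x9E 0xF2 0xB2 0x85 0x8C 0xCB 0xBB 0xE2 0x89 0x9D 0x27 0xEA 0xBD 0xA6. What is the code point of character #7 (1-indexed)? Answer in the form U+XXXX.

U+AF66

Offset 0: leading byte 0xE1 = 11100001 → 3-byte char #1 = E1 9B 92.
Offset 3: leading byte 0xE8 = 11101000 → 3-byte char #2 = E8 9B 9E.
Offset 6: leading byte 0xF2 = 11110010 → 4-byte char #3 = F2 B2 85 8C.
Offset 10: leading byte 0xCB = 11001011 → 2-byte char #4 = CB BB.
Offset 12: leading byte 0xE2 = 11100010 → 3-byte char #5 = E2 89 9D.
Offset 15: leading byte 0x27 = 00100111 → 1-byte char #6 = 27.
Offset 16: leading byte 0xEA = 11101010 → 3-byte char #7 = EA BD A6.
Leading byte 0xEA = 11101010 matches 1110xxxx → 3-byte sequence.
Byte 1: 0xEA = 11101010, payload 1010 (4 bits).
Byte 2: 0xBD = 10111101 (10xxxxxx ✓), payload 111101.
Byte 3: 0xA6 = 10100110 (10xxxxxx ✓), payload 100110.
Concatenate: 1010111101100110 = 0xAF66 (16 bits → U+AF66).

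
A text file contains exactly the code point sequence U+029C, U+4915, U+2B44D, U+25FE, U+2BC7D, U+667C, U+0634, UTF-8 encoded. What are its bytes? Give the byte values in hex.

U+029C: 2-byte form → CA 9C.
U+4915: 3-byte form → E4 A4 95.
U+2B44D: 4-byte form → F0 AB 91 8D.
U+25FE: 3-byte form → E2 97 BE.
U+2BC7D: 4-byte form → F0 AB B1 BD.
U+667C: 3-byte form → E6 99 BC.
U+0634: 2-byte form → D8 B4.
Concatenated (21 bytes): CA 9C E4 A4 95 F0 AB 91 8D E2 97 BE F0 AB B1 BD E6 99 BC D8 B4.

CA 9C E4 A4 95 F0 AB 91 8D E2 97 BE F0 AB B1 BD E6 99 BC D8 B4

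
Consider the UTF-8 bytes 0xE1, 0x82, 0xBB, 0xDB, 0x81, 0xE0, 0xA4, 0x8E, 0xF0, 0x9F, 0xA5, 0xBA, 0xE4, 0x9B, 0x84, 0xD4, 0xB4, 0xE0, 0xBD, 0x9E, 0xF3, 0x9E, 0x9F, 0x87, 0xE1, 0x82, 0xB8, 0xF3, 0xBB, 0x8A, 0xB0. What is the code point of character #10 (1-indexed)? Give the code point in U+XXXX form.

Offset 0: leading byte 0xE1 = 11100001 → 3-byte char #1 = E1 82 BB.
Offset 3: leading byte 0xDB = 11011011 → 2-byte char #2 = DB 81.
Offset 5: leading byte 0xE0 = 11100000 → 3-byte char #3 = E0 A4 8E.
Offset 8: leading byte 0xF0 = 11110000 → 4-byte char #4 = F0 9F A5 BA.
Offset 12: leading byte 0xE4 = 11100100 → 3-byte char #5 = E4 9B 84.
Offset 15: leading byte 0xD4 = 11010100 → 2-byte char #6 = D4 B4.
Offset 17: leading byte 0xE0 = 11100000 → 3-byte char #7 = E0 BD 9E.
Offset 20: leading byte 0xF3 = 11110011 → 4-byte char #8 = F3 9E 9F 87.
Offset 24: leading byte 0xE1 = 11100001 → 3-byte char #9 = E1 82 B8.
Offset 27: leading byte 0xF3 = 11110011 → 4-byte char #10 = F3 BB 8A B0.
Leading byte 0xF3 = 11110011 matches 11110xxx → 4-byte sequence.
Byte 1: 0xF3 = 11110011, payload 011 (3 bits).
Byte 2: 0xBB = 10111011 (10xxxxxx ✓), payload 111011.
Byte 3: 0x8A = 10001010 (10xxxxxx ✓), payload 001010.
Byte 4: 0xB0 = 10110000 (10xxxxxx ✓), payload 110000.
Concatenate: 011111011001010110000 = 0xFB2B0 (21 bits → U+FB2B0).

U+FB2B0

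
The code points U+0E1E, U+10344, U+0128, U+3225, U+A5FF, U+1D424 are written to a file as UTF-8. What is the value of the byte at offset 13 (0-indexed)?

0x97

U+0E1E → 3-byte form E0 B8 9E at offsets 0–2.
U+10344 → 4-byte form F0 90 8D 84 at offsets 3–6.
U+0128 → 2-byte form C4 A8 at offsets 7–8.
U+3225 → 3-byte form E3 88 A5 at offsets 9–11.
U+A5FF → 3-byte form EA 97 BF at offsets 12–14.
Offset 13 falls in char 5's range; it's byte 2 of EA 97 BF = 0x97.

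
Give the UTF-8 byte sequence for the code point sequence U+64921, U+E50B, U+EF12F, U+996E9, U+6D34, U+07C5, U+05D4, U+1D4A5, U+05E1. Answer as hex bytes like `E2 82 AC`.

U+64921: 4-byte form → F1 A4 A4 A1.
U+E50B: 3-byte form → EE 94 8B.
U+EF12F: 4-byte form → F3 AF 84 AF.
U+996E9: 4-byte form → F2 99 9B A9.
U+6D34: 3-byte form → E6 B4 B4.
U+07C5: 2-byte form → DF 85.
U+05D4: 2-byte form → D7 94.
U+1D4A5: 4-byte form → F0 9D 92 A5.
U+05E1: 2-byte form → D7 A1.
Concatenated (28 bytes): F1 A4 A4 A1 EE 94 8B F3 AF 84 AF F2 99 9B A9 E6 B4 B4 DF 85 D7 94 F0 9D 92 A5 D7 A1.

F1 A4 A4 A1 EE 94 8B F3 AF 84 AF F2 99 9B A9 E6 B4 B4 DF 85 D7 94 F0 9D 92 A5 D7 A1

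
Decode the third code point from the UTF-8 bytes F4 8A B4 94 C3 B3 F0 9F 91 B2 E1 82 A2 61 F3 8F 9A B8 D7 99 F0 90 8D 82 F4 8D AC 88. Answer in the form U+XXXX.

U+1F472

Offset 0: leading byte 0xF4 = 11110100 → 4-byte char #1 = F4 8A B4 94.
Offset 4: leading byte 0xC3 = 11000011 → 2-byte char #2 = C3 B3.
Offset 6: leading byte 0xF0 = 11110000 → 4-byte char #3 = F0 9F 91 B2.
Leading byte 0xF0 = 11110000 matches 11110xxx → 4-byte sequence.
Byte 1: 0xF0 = 11110000, payload 000 (3 bits).
Byte 2: 0x9F = 10011111 (10xxxxxx ✓), payload 011111.
Byte 3: 0x91 = 10010001 (10xxxxxx ✓), payload 010001.
Byte 4: 0xB2 = 10110010 (10xxxxxx ✓), payload 110010.
Concatenate: 000011111010001110010 = 0x1F472 (21 bits → U+1F472).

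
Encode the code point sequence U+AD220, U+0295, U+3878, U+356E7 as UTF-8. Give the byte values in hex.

F2 AD 88 A0 CA 95 E3 A1 B8 F0 B5 9B A7

U+AD220: 4-byte form → F2 AD 88 A0.
U+0295: 2-byte form → CA 95.
U+3878: 3-byte form → E3 A1 B8.
U+356E7: 4-byte form → F0 B5 9B A7.
Concatenated (13 bytes): F2 AD 88 A0 CA 95 E3 A1 B8 F0 B5 9B A7.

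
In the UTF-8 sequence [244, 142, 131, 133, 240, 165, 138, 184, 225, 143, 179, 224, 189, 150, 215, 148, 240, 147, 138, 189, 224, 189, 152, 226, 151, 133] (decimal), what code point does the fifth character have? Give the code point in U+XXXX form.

U+05D4

Offset 0: leading byte 0xF4 = 11110100 → 4-byte char #1 = F4 8E 83 85.
Offset 4: leading byte 0xF0 = 11110000 → 4-byte char #2 = F0 A5 8A B8.
Offset 8: leading byte 0xE1 = 11100001 → 3-byte char #3 = E1 8F B3.
Offset 11: leading byte 0xE0 = 11100000 → 3-byte char #4 = E0 BD 96.
Offset 14: leading byte 0xD7 = 11010111 → 2-byte char #5 = D7 94.
Leading byte 0xD7 = 11010111 matches 110xxxxx → 2-byte sequence.
Byte 1: 0xD7 = 11010111, payload 10111 (5 bits).
Byte 2: 0x94 = 10010100 (10xxxxxx ✓), payload 010100.
Concatenate: 10111010100 = 0x5D4 (11 bits → U+05D4).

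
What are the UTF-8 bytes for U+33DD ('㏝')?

U+33DD = 0x33DD = 13277 decimal. In range U+0800–U+FFFF → 3-byte form: 1110xxxx 10xxxxxx 10xxxxxx.
Binary (16 bits): 0011001111011101.
Split 4+6+6: 0011 | 001111 | 011101.
Byte 1: 11100011 = 0xE3.
Byte 2: 10001111 = 0x8F.
Byte 3: 10011101 = 0x9D.

E3 8F 9D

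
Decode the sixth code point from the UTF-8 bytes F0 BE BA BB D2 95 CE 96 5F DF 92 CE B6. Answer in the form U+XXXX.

Offset 0: leading byte 0xF0 = 11110000 → 4-byte char #1 = F0 BE BA BB.
Offset 4: leading byte 0xD2 = 11010010 → 2-byte char #2 = D2 95.
Offset 6: leading byte 0xCE = 11001110 → 2-byte char #3 = CE 96.
Offset 8: leading byte 0x5F = 01011111 → 1-byte char #4 = 5F.
Offset 9: leading byte 0xDF = 11011111 → 2-byte char #5 = DF 92.
Offset 11: leading byte 0xCE = 11001110 → 2-byte char #6 = CE B6.
Leading byte 0xCE = 11001110 matches 110xxxxx → 2-byte sequence.
Byte 1: 0xCE = 11001110, payload 01110 (5 bits).
Byte 2: 0xB6 = 10110110 (10xxxxxx ✓), payload 110110.
Concatenate: 01110110110 = 0x3B6 (11 bits → U+03B6).

U+03B6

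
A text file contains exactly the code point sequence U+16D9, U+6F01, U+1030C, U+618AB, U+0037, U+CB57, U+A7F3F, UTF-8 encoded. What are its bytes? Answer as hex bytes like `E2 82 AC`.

E1 9B 99 E6 BC 81 F0 90 8C 8C F1 A1 A2 AB 37 EC AD 97 F2 A7 BC BF

U+16D9: 3-byte form → E1 9B 99.
U+6F01: 3-byte form → E6 BC 81.
U+1030C: 4-byte form → F0 90 8C 8C.
U+618AB: 4-byte form → F1 A1 A2 AB.
U+0037: 1-byte form → 37.
U+CB57: 3-byte form → EC AD 97.
U+A7F3F: 4-byte form → F2 A7 BC BF.
Concatenated (22 bytes): E1 9B 99 E6 BC 81 F0 90 8C 8C F1 A1 A2 AB 37 EC AD 97 F2 A7 BC BF.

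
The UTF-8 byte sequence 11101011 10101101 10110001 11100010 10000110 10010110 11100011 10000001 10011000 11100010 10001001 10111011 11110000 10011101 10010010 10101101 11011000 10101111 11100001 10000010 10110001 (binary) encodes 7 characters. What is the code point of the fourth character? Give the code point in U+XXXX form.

Offset 0: leading byte 0xEB = 11101011 → 3-byte char #1 = EB AD B1.
Offset 3: leading byte 0xE2 = 11100010 → 3-byte char #2 = E2 86 96.
Offset 6: leading byte 0xE3 = 11100011 → 3-byte char #3 = E3 81 98.
Offset 9: leading byte 0xE2 = 11100010 → 3-byte char #4 = E2 89 BB.
Leading byte 0xE2 = 11100010 matches 1110xxxx → 3-byte sequence.
Byte 1: 0xE2 = 11100010, payload 0010 (4 bits).
Byte 2: 0x89 = 10001001 (10xxxxxx ✓), payload 001001.
Byte 3: 0xBB = 10111011 (10xxxxxx ✓), payload 111011.
Concatenate: 0010001001111011 = 0x227B (16 bits → U+227B).

U+227B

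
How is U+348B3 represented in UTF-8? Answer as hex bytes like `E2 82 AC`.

U+348B3 = 0x348B3 = 215219 decimal. In range U+10000–U+10FFFF → 4-byte form: 11110xxx 10xxxxxx 10xxxxxx 10xxxxxx.
Binary (21 bits): 000110100100010110011.
Split 3+6+6+6: 000 | 110100 | 100010 | 110011.
Byte 1: 11110000 = 0xF0.
Byte 2: 10110100 = 0xB4.
Byte 3: 10100010 = 0xA2.
Byte 4: 10110011 = 0xB3.

F0 B4 A2 B3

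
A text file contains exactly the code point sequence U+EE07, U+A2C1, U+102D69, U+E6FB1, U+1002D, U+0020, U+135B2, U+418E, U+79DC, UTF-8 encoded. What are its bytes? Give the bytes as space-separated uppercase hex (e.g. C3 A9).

U+EE07: 3-byte form → EE B8 87.
U+A2C1: 3-byte form → EA 8B 81.
U+102D69: 4-byte form → F4 82 B5 A9.
U+E6FB1: 4-byte form → F3 A6 BE B1.
U+1002D: 4-byte form → F0 90 80 AD.
U+0020: 1-byte form → 20.
U+135B2: 4-byte form → F0 93 96 B2.
U+418E: 3-byte form → E4 86 8E.
U+79DC: 3-byte form → E7 A7 9C.
Concatenated (29 bytes): EE B8 87 EA 8B 81 F4 82 B5 A9 F3 A6 BE B1 F0 90 80 AD 20 F0 93 96 B2 E4 86 8E E7 A7 9C.

EE B8 87 EA 8B 81 F4 82 B5 A9 F3 A6 BE B1 F0 90 80 AD 20 F0 93 96 B2 E4 86 8E E7 A7 9C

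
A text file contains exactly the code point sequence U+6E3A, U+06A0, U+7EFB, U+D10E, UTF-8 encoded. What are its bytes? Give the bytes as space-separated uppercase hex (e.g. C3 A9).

U+6E3A: 3-byte form → E6 B8 BA.
U+06A0: 2-byte form → DA A0.
U+7EFB: 3-byte form → E7 BB BB.
U+D10E: 3-byte form → ED 84 8E.
Concatenated (11 bytes): E6 B8 BA DA A0 E7 BB BB ED 84 8E.

E6 B8 BA DA A0 E7 BB BB ED 84 8E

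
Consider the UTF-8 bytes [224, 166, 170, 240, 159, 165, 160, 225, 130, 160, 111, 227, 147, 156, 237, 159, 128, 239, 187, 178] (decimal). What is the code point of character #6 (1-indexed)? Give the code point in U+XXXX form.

U+D7C0

Offset 0: leading byte 0xE0 = 11100000 → 3-byte char #1 = E0 A6 AA.
Offset 3: leading byte 0xF0 = 11110000 → 4-byte char #2 = F0 9F A5 A0.
Offset 7: leading byte 0xE1 = 11100001 → 3-byte char #3 = E1 82 A0.
Offset 10: leading byte 0x6F = 01101111 → 1-byte char #4 = 6F.
Offset 11: leading byte 0xE3 = 11100011 → 3-byte char #5 = E3 93 9C.
Offset 14: leading byte 0xED = 11101101 → 3-byte char #6 = ED 9F 80.
Leading byte 0xED = 11101101 matches 1110xxxx → 3-byte sequence.
Byte 1: 0xED = 11101101, payload 1101 (4 bits).
Byte 2: 0x9F = 10011111 (10xxxxxx ✓), payload 011111.
Byte 3: 0x80 = 10000000 (10xxxxxx ✓), payload 000000.
Concatenate: 1101011111000000 = 0xD7C0 (16 bits → U+D7C0).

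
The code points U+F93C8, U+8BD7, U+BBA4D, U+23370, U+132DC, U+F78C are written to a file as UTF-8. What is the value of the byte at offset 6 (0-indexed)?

0x97

U+F93C8 → 4-byte form F3 B9 8F 88 at offsets 0–3.
U+8BD7 → 3-byte form E8 AF 97 at offsets 4–6.
Offset 6 falls in char 2's range; it's byte 3 of E8 AF 97 = 0x97.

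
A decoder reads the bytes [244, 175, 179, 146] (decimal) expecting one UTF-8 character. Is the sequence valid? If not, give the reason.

invalid (encodes a value above U+10FFFF)

Leading byte 0xF4 = 11110100 → 4-byte form.
Payload = 0x12FCD2, which exceeds U+10FFFF, the maximum Unicode code point. (Leading bytes F5–FF, or F4 followed by ≥ 0x90, are invalid.)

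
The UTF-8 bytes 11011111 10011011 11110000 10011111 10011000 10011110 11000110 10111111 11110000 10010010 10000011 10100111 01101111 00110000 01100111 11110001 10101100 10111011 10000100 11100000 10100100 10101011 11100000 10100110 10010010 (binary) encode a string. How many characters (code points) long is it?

Byte at offset 0: 0xDF = 11011111 → 2-byte char (#1). Advance 2.
Byte at offset 2: 0xF0 = 11110000 → 4-byte char (#2). Advance 4.
Byte at offset 6: 0xC6 = 11000110 → 2-byte char (#3). Advance 2.
Byte at offset 8: 0xF0 = 11110000 → 4-byte char (#4). Advance 4.
Byte at offset 12: 0x6F = 01101111 → 1-byte char (#5). Advance 1.
Byte at offset 13: 0x30 = 00110000 → 1-byte char (#6). Advance 1.
Byte at offset 14: 0x67 = 01100111 → 1-byte char (#7). Advance 1.
Byte at offset 15: 0xF1 = 11110001 → 4-byte char (#8). Advance 4.
Byte at offset 19: 0xE0 = 11100000 → 3-byte char (#9). Advance 3.
Byte at offset 22: 0xE0 = 11100000 → 3-byte char (#10). Advance 3.
Reached end at offset 25 after 10 code points.

10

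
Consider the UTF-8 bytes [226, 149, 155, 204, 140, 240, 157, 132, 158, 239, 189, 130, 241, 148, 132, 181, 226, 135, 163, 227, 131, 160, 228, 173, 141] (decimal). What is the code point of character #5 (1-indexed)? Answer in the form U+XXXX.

U+54135

Offset 0: leading byte 0xE2 = 11100010 → 3-byte char #1 = E2 95 9B.
Offset 3: leading byte 0xCC = 11001100 → 2-byte char #2 = CC 8C.
Offset 5: leading byte 0xF0 = 11110000 → 4-byte char #3 = F0 9D 84 9E.
Offset 9: leading byte 0xEF = 11101111 → 3-byte char #4 = EF BD 82.
Offset 12: leading byte 0xF1 = 11110001 → 4-byte char #5 = F1 94 84 B5.
Leading byte 0xF1 = 11110001 matches 11110xxx → 4-byte sequence.
Byte 1: 0xF1 = 11110001, payload 001 (3 bits).
Byte 2: 0x94 = 10010100 (10xxxxxx ✓), payload 010100.
Byte 3: 0x84 = 10000100 (10xxxxxx ✓), payload 000100.
Byte 4: 0xB5 = 10110101 (10xxxxxx ✓), payload 110101.
Concatenate: 001010100000100110101 = 0x54135 (21 bits → U+54135).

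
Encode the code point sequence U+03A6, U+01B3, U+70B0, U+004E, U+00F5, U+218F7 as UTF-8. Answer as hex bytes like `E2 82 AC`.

CE A6 C6 B3 E7 82 B0 4E C3 B5 F0 A1 A3 B7

U+03A6: 2-byte form → CE A6.
U+01B3: 2-byte form → C6 B3.
U+70B0: 3-byte form → E7 82 B0.
U+004E: 1-byte form → 4E.
U+00F5: 2-byte form → C3 B5.
U+218F7: 4-byte form → F0 A1 A3 B7.
Concatenated (14 bytes): CE A6 C6 B3 E7 82 B0 4E C3 B5 F0 A1 A3 B7.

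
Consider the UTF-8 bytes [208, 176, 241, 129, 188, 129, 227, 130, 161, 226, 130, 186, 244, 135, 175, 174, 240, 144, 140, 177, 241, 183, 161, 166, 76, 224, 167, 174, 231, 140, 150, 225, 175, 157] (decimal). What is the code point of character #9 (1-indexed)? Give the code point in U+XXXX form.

U+09EE

Offset 0: leading byte 0xD0 = 11010000 → 2-byte char #1 = D0 B0.
Offset 2: leading byte 0xF1 = 11110001 → 4-byte char #2 = F1 81 BC 81.
Offset 6: leading byte 0xE3 = 11100011 → 3-byte char #3 = E3 82 A1.
Offset 9: leading byte 0xE2 = 11100010 → 3-byte char #4 = E2 82 BA.
Offset 12: leading byte 0xF4 = 11110100 → 4-byte char #5 = F4 87 AF AE.
Offset 16: leading byte 0xF0 = 11110000 → 4-byte char #6 = F0 90 8C B1.
Offset 20: leading byte 0xF1 = 11110001 → 4-byte char #7 = F1 B7 A1 A6.
Offset 24: leading byte 0x4C = 01001100 → 1-byte char #8 = 4C.
Offset 25: leading byte 0xE0 = 11100000 → 3-byte char #9 = E0 A7 AE.
Leading byte 0xE0 = 11100000 matches 1110xxxx → 3-byte sequence.
Byte 1: 0xE0 = 11100000, payload 0000 (4 bits).
Byte 2: 0xA7 = 10100111 (10xxxxxx ✓), payload 100111.
Byte 3: 0xAE = 10101110 (10xxxxxx ✓), payload 101110.
Concatenate: 0000100111101110 = 0x9EE (16 bits → U+09EE).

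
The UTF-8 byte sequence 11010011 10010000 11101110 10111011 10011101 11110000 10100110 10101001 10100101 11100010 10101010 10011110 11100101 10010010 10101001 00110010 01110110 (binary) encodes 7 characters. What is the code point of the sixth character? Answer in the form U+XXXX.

Offset 0: leading byte 0xD3 = 11010011 → 2-byte char #1 = D3 90.
Offset 2: leading byte 0xEE = 11101110 → 3-byte char #2 = EE BB 9D.
Offset 5: leading byte 0xF0 = 11110000 → 4-byte char #3 = F0 A6 A9 A5.
Offset 9: leading byte 0xE2 = 11100010 → 3-byte char #4 = E2 AA 9E.
Offset 12: leading byte 0xE5 = 11100101 → 3-byte char #5 = E5 92 A9.
Offset 15: leading byte 0x32 = 00110010 → 1-byte char #6 = 32.
Leading byte 0x32 = 00110010 matches 0xxxxxxx → 1-byte sequence.
Byte 1: 0x32 = 00110010, payload 0110010 (7 bits).
Concatenate: 0110010 = 0x32 (7 bits → U+0032).

U+0032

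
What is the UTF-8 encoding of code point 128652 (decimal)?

F0 9F 9A 8C

U+1F68C = 0x1F68C = 128652 decimal. In range U+10000–U+10FFFF → 4-byte form: 11110xxx 10xxxxxx 10xxxxxx 10xxxxxx.
Binary (21 bits): 000011111011010001100.
Split 3+6+6+6: 000 | 011111 | 011010 | 001100.
Byte 1: 11110000 = 0xF0.
Byte 2: 10011111 = 0x9F.
Byte 3: 10011010 = 0x9A.
Byte 4: 10001100 = 0x8C.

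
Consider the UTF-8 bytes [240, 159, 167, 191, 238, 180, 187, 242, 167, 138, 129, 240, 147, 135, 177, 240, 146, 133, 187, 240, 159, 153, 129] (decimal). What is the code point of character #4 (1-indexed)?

U+131F1

Offset 0: leading byte 0xF0 = 11110000 → 4-byte char #1 = F0 9F A7 BF.
Offset 4: leading byte 0xEE = 11101110 → 3-byte char #2 = EE B4 BB.
Offset 7: leading byte 0xF2 = 11110010 → 4-byte char #3 = F2 A7 8A 81.
Offset 11: leading byte 0xF0 = 11110000 → 4-byte char #4 = F0 93 87 B1.
Leading byte 0xF0 = 11110000 matches 11110xxx → 4-byte sequence.
Byte 1: 0xF0 = 11110000, payload 000 (3 bits).
Byte 2: 0x93 = 10010011 (10xxxxxx ✓), payload 010011.
Byte 3: 0x87 = 10000111 (10xxxxxx ✓), payload 000111.
Byte 4: 0xB1 = 10110001 (10xxxxxx ✓), payload 110001.
Concatenate: 000010011000111110001 = 0x131F1 (21 bits → U+131F1).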